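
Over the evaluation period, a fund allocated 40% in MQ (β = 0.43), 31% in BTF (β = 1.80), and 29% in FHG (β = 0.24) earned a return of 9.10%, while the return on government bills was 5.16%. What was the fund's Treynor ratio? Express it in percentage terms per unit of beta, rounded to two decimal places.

β_P = 0.40×0.43 + 0.31×1.80 + 0.29×0.24 = 0.7996
Treynor = (R_P − R_f) / β_P = (9.10% − 5.16%) / 0.7996 = 3.94% / 0.7996 = 4.93%

4.93%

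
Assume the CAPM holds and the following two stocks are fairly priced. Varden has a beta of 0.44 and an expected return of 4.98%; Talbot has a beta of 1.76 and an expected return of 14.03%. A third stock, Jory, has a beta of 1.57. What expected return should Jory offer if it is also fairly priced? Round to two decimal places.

MRP (SML slope) = (14.03% − 4.98%) / (1.76 − 0.44) = 9.05% / 1.32 = 6.8561%
R_f (intercept) = 4.98% − 0.44 × 6.8561% = 1.9633%
E(R_Jory) = R_f + β × MRP = 1.9633% + 1.57 × 6.8561% = 12.73%

12.73%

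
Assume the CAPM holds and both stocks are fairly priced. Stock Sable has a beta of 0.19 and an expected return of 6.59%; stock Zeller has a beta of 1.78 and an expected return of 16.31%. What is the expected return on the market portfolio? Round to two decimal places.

Both satisfy E(R) = R_f + β·MRP, so the slope of the SML is
MRP = (16.31% − 6.59%) / (1.78 − 0.19) = 9.72% / 1.59 = 6.1132%
R_f = E(R_Sable) − β_Sable·MRP = 6.59% − 0.19 × 6.1132% = 5.4285%
E(R_m) = R_f + MRP = 5.4285% + 6.1132% = 11.54%

11.54%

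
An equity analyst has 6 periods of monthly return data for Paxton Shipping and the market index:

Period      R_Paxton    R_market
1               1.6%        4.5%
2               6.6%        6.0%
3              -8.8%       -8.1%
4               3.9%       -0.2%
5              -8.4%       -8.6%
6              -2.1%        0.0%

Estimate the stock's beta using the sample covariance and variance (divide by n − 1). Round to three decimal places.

0.962

Mean R_i = (1.6 + 6.6 − 8.8 + 3.9 − 8.4 − 2.1) / 6 = -1.2000%
Mean R_m = (4.5 + 6.0 − 8.1 − 0.2 − 8.6 + 0.0) / 6 = -1.0667%
Σ(R_i − R̄_i)(R_m − R̄_m) = 181.8600  ⇒  Cov = 181.8600 / 5 = 36.3720
Σ(R_m − R̄_m)² = 189.0333  ⇒  Var(R_m) = 189.0333 / 5 = 37.8067
β = Cov / Var(R_m) = 36.3720 / 37.8067 = 0.9621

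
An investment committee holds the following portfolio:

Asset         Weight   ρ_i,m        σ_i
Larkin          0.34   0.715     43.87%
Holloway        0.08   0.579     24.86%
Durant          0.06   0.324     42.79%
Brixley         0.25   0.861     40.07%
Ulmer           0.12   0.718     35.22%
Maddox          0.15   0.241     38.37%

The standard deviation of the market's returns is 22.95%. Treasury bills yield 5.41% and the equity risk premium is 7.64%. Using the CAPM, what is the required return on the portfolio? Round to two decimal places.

13.96%

β_Larkin = 0.715 × 43.87% / 22.95% = 1.3668
β_Holloway = 0.579 × 24.86% / 22.95% = 0.6272
β_Durant = 0.324 × 42.79% / 22.95% = 0.6041
β_Brixley = 0.861 × 40.07% / 22.95% = 1.5033
β_Ulmer = 0.718 × 35.22% / 22.95% = 1.1019
β_Maddox = 0.241 × 38.37% / 22.95% = 0.4029
β_P = Σ w_i β_i = 0.34×1.3668 + 0.08×0.6272 + 0.06×0.6041 + 0.25×1.5033 + 0.12×1.1019 + 0.15×0.4029 = 1.1196
E(R_P) = R_f + β_P × MRP = 5.41% + 1.1196 × 7.64% = 13.96%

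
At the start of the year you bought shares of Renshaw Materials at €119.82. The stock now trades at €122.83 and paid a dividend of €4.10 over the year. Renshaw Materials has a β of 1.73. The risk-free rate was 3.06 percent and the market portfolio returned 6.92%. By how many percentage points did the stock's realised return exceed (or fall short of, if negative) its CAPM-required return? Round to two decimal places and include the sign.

Realised HPR = (P1 + D1 − P0) / P0 = (122.83 + 4.10 − 119.82) / 119.82 = 7.11 / 119.82 = 5.9339%
MRP = 6.92% − 3.06% = 3.86%
CAPM required = R_f + β·MRP = 3.06% + 1.73 × 3.86% = 9.7378%
α = realised − required = 5.9339% − 9.7378% = -3.80%

-3.80%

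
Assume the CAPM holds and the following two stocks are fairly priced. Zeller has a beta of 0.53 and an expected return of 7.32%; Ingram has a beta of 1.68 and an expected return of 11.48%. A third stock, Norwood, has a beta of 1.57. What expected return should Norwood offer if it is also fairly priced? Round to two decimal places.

MRP (SML slope) = (11.48% − 7.32%) / (1.68 − 0.53) = 4.16% / 1.15 = 3.6174%
R_f (intercept) = 7.32% − 0.53 × 3.6174% = 5.4028%
E(R_Norwood) = R_f + β × MRP = 5.4028% + 1.57 × 3.6174% = 11.08%

11.08%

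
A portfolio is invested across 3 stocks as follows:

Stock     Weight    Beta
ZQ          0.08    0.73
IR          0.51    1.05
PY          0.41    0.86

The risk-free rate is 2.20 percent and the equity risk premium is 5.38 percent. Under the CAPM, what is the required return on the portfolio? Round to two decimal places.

7.29%

β_P = Σ w_i β_i = 0.08×0.73 + 0.51×1.05 + 0.41×0.86 = 0.9465
E(R_P) = R_f + β_P × MRP = 2.20% + 0.9465 × 5.38% = 7.29%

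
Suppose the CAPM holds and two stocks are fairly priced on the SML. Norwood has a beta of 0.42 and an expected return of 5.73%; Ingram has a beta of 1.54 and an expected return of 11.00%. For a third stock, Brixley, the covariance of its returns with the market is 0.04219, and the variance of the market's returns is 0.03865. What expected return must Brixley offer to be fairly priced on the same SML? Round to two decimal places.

8.89%

MRP = (11.00% − 5.73%) / (1.54 − 0.42) = 4.7054%
R_f = 5.73% − 0.42 × 4.7054% = 3.7537%
β_Brixley = Cov / Var(R_m) = 0.04219 / 0.03865 = 1.0916
E(R_Brixley) = R_f + β × MRP = 3.7537% + 1.0916 × 4.7054% = 8.89%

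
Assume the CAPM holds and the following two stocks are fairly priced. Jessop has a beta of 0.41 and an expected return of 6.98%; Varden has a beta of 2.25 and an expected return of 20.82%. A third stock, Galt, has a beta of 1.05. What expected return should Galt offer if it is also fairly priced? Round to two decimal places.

11.79%

MRP (SML slope) = (20.82% − 6.98%) / (2.25 − 0.41) = 13.84% / 1.84 = 7.5217%
R_f (intercept) = 6.98% − 0.41 × 7.5217% = 3.8961%
E(R_Galt) = R_f + β × MRP = 3.8961% + 1.05 × 7.5217% = 11.79%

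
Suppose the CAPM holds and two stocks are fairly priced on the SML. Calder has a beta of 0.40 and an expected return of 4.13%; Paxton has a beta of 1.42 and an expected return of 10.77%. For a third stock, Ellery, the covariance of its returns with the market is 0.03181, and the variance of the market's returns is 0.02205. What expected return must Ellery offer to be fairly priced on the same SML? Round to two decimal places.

MRP = (10.77% − 4.13%) / (1.42 − 0.40) = 6.5098%
R_f = 4.13% − 0.40 × 6.5098% = 1.5261%
β_Ellery = Cov / Var(R_m) = 0.03181 / 0.02205 = 1.4426
E(R_Ellery) = R_f + β × MRP = 1.5261% + 1.4426 × 6.5098% = 10.92%

10.92%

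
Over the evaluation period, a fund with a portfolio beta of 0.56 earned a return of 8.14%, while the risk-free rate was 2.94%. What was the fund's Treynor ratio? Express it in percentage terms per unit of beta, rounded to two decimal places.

9.29%

Treynor = (R_P − R_f) / β_P = (8.14% − 2.94%) / 0.5600 = 5.20% / 0.5600 = 9.29%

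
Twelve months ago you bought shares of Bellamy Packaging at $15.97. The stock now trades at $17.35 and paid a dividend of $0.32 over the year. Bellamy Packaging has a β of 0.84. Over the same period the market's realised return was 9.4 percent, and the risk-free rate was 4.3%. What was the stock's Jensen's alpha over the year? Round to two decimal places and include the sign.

Realised HPR = (P1 + D1 − P0) / P0 = (17.35 + 0.32 − 15.97) / 15.97 = 1.70 / 15.97 = 10.6450%
MRP = 9.4% − 4.3% = 5.10%
CAPM required = R_f + β·MRP = 4.3% + 0.84 × 5.1% = 8.5840%
α = realised − required = 10.6450% − 8.5840% = +2.06%

+2.06%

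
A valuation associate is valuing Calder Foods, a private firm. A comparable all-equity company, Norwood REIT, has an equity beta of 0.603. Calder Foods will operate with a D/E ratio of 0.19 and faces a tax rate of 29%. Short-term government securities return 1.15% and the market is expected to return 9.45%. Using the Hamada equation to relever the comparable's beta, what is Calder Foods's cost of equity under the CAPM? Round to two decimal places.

β_L = β_U × [1 + (1 − t)(D/E)] = 0.603 × [1 + (1 − 0.29) × 0.19]
    = 0.603 × [1 + 0.71 × 0.19] = 0.603 × 1.1349 = 0.6843
MRP = 9.45% − 1.15% = 8.30%
E(R) = R_f + β_L × MRP = 1.15% + 0.6843 × 8.30% = 6.83%

6.83%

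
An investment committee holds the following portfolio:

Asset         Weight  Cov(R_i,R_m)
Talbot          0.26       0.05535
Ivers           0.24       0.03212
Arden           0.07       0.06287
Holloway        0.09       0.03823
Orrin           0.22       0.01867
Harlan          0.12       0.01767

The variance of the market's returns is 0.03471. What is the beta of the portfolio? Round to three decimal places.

1.042

β_Talbot = 0.05535 / 0.03471 = 1.5946
β_Ivers = 0.03212 / 0.03471 = 0.9254
β_Arden = 0.06287 / 0.03471 = 1.8113
β_Holloway = 0.03823 / 0.03471 = 1.1014
β_Orrin = 0.01867 / 0.03471 = 0.5379
β_Harlan = 0.01767 / 0.03471 = 0.5091
β_P = Σ w_i β_i = 0.26×1.5946 + 0.24×0.9254 + 0.07×1.8113 + 0.09×1.1014 + 0.22×0.5379 + 0.12×0.5091 = 1.0420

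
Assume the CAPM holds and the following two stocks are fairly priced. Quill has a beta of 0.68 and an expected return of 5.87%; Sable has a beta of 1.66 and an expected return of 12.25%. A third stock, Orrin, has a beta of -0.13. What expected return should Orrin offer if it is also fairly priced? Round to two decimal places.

MRP (SML slope) = (12.25% − 5.87%) / (1.66 − 0.68) = 6.38% / 0.98 = 6.5102%
R_f (intercept) = 5.87% − 0.68 × 6.5102% = 1.4431%
E(R_Orrin) = R_f + β × MRP = 1.4431% + -0.13 × 6.5102% = 0.60%

0.60%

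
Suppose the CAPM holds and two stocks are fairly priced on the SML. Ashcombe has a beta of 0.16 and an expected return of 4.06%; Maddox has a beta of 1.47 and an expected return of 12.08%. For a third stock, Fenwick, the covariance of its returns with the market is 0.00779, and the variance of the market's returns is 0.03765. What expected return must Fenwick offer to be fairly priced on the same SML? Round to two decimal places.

MRP = (12.08% − 4.06%) / (1.47 − 0.16) = 6.1221%
R_f = 4.06% − 0.16 × 6.1221% = 3.0805%
β_Fenwick = Cov / Var(R_m) = 0.00779 / 0.03765 = 0.2069
E(R_Fenwick) = R_f + β × MRP = 3.0805% + 0.2069 × 6.1221% = 4.35%

4.35%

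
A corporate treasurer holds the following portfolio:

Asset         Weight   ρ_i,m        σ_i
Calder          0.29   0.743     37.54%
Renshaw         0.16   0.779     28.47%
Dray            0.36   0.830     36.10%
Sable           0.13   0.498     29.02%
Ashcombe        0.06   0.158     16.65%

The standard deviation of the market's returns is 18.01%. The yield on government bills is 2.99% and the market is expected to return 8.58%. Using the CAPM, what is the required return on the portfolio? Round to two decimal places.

β_Calder = 0.743 × 37.54% / 18.01% = 1.5487
β_Renshaw = 0.779 × 28.47% / 18.01% = 1.2314
β_Dray = 0.830 × 36.10% / 18.01% = 1.6637
β_Sable = 0.498 × 29.02% / 18.01% = 0.8024
β_Ashcombe = 0.158 × 16.65% / 18.01% = 0.1461
β_P = Σ w_i β_i = 0.29×1.5487 + 0.16×1.2314 + 0.36×1.6637 + 0.13×0.8024 + 0.06×0.1461 = 1.3582
MRP = 8.58% − 2.99% = 5.59%
E(R_P) = R_f + β_P × MRP = 2.99% + 1.3582 × 5.59% = 10.58%

10.58%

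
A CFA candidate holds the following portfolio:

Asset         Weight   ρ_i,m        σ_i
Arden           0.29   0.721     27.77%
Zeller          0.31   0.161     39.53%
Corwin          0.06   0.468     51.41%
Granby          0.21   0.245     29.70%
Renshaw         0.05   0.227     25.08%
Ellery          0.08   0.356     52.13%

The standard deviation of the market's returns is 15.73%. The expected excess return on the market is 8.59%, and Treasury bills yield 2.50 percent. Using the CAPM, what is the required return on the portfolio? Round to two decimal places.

9.34%

β_Arden = 0.721 × 27.77% / 15.73% = 1.2729
β_Zeller = 0.161 × 39.53% / 15.73% = 0.4046
β_Corwin = 0.468 × 51.41% / 15.73% = 1.5296
β_Granby = 0.245 × 29.70% / 15.73% = 0.4626
β_Renshaw = 0.227 × 25.08% / 15.73% = 0.3619
β_Ellery = 0.356 × 52.13% / 15.73% = 1.1798
β_P = Σ w_i β_i = 0.29×1.2729 + 0.31×0.4046 + 0.06×1.5296 + 0.21×0.4626 + 0.05×0.3619 + 0.08×1.1798 = 0.7960
E(R_P) = R_f + β_P × MRP = 2.50% + 0.7960 × 8.59% = 9.34%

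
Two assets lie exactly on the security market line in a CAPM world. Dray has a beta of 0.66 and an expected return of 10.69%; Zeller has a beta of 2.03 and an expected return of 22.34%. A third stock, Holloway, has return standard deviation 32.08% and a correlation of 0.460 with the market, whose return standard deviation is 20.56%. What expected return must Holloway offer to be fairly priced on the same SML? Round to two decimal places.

MRP = (22.34% − 10.69%) / (2.03 − 0.66) = 8.5036%
R_f = 10.69% − 0.66 × 8.5036% = 5.0776%
β_Holloway = ρ·σ_i/σ_m = 0.460 × 32.08 / 20.56 = 0.7177
E(R_Holloway) = R_f + β × MRP = 5.0776% + 0.7177 × 8.5036% = 11.18%

11.18%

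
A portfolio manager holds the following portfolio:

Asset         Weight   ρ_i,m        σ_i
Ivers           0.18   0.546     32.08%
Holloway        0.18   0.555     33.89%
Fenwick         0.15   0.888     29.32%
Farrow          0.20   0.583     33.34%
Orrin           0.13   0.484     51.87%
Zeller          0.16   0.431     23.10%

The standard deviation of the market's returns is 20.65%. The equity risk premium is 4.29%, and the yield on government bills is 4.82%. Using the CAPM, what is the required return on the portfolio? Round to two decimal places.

β_Ivers = 0.546 × 32.08% / 20.65% = 0.8482
β_Holloway = 0.555 × 33.89% / 20.65% = 0.9108
β_Fenwick = 0.888 × 29.32% / 20.65% = 1.2608
β_Farrow = 0.583 × 33.34% / 20.65% = 0.9413
β_Orrin = 0.484 × 51.87% / 20.65% = 1.2157
β_Zeller = 0.431 × 23.10% / 20.65% = 0.4821
β_P = Σ w_i β_i = 0.18×0.8482 + 0.18×0.9108 + 0.15×1.2608 + 0.20×0.9413 + 0.13×1.2157 + 0.16×0.4821 = 0.9292
E(R_P) = R_f + β_P × MRP = 4.82% + 0.9292 × 4.29% = 8.81%

8.81%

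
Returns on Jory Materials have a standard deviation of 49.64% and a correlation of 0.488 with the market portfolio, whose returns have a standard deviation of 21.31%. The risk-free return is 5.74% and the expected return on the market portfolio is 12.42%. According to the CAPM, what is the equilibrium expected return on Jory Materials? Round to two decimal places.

13.33%

β = ρ × σ_i / σ_m = 0.488 × 49.64% / 21.31% = 1.1368
MRP = 12.42% − 5.74% = 6.68%
E(R) = 5.74% + 1.1368 × 6.68% = 13.33%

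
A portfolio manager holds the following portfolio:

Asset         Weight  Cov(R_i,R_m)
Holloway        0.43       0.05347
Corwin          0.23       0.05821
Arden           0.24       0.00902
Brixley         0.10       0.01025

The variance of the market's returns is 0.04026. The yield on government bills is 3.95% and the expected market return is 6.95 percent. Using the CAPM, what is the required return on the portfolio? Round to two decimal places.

6.90%

β_Holloway = 0.05347 / 0.04026 = 1.3281
β_Corwin = 0.05821 / 0.04026 = 1.4459
β_Arden = 0.00902 / 0.04026 = 0.2240
β_Brixley = 0.01025 / 0.04026 = 0.2546
β_P = Σ w_i β_i = 0.43×1.3281 + 0.23×1.4459 + 0.24×0.2240 + 0.10×0.2546 = 0.9829
MRP = 6.95% − 3.95% = 3.00%
E(R_P) = R_f + β_P × MRP = 3.95% + 0.9829 × 3.00% = 6.90%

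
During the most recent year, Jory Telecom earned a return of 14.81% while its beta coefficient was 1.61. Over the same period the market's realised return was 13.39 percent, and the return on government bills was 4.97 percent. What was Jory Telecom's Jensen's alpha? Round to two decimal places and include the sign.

-3.72%

Market excess return = 13.39% − 4.97% = 8.42%
CAPM benchmark = R_f + β(R_m − R_f) = 4.97% + 1.61 × 8.42% = 18.5262%
α = actual − benchmark = 14.81% − 18.5262% = -3.72%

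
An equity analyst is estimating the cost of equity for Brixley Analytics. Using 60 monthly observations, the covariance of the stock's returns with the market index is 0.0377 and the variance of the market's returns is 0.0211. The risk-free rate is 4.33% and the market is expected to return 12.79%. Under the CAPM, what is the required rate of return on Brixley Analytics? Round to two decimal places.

19.45%

β = Cov(R_i, R_m) / Var(R_m) = 0.0377 / 0.0211 = 1.7867
MRP = 12.79% − 4.33% = 8.46%
E(R) = R_f + β × MRP = 4.33% + 1.7867 × 8.46% = 19.45%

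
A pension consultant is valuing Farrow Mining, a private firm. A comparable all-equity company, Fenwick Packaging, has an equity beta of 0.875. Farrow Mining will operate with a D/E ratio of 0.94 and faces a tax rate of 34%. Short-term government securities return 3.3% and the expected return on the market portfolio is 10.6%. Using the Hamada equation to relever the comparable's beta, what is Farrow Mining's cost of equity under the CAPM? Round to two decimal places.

β_L = β_U × [1 + (1 − t)(D/E)] = 0.875 × [1 + (1 − 0.34) × 0.94]
    = 0.875 × [1 + 0.66 × 0.94] = 0.875 × 1.6204 = 1.4179
MRP = 10.6% − 3.3% = 7.30%
E(R) = R_f + β_L × MRP = 3.3% + 1.4179 × 7.3% = 13.65%

13.65%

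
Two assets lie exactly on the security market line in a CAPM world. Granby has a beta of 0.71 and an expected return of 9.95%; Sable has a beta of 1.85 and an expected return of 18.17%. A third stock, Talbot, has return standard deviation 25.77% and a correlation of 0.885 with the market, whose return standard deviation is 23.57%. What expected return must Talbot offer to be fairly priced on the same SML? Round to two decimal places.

11.81%

MRP = (18.17% − 9.95%) / (1.85 − 0.71) = 7.2105%
R_f = 9.95% − 0.71 × 7.2105% = 4.8305%
β_Talbot = ρ·σ_i/σ_m = 0.885 × 25.77 / 23.57 = 0.9676
E(R_Talbot) = R_f + β × MRP = 4.8305% + 0.9676 × 7.2105% = 11.81%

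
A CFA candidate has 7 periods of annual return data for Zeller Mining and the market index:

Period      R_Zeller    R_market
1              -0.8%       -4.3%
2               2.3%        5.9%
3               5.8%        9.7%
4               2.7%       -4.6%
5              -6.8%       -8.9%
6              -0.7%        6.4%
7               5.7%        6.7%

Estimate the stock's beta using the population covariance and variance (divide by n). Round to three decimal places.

Mean R_i = (-0.8 + 2.3 + 5.8 + 2.7 − 6.8 − 0.7 + 5.7) / 7 = 1.1714%
Mean R_m = (-4.3 + 5.9 + 9.7 − 4.6 − 8.9 + 6.4 + 6.7) / 7 = 1.5571%
Σ(R_i − R̄_i)(R_m − R̄_m) = 142.3114  ⇒  Cov = 142.3114 / 7 = 20.3302
Σ(R_m − R̄_m)² = 316.6371  ⇒  Var(R_m) = 316.6371 / 7 = 45.2339
β = Cov / Var(R_m) = 20.3302 / 45.2339 = 0.4494

0.449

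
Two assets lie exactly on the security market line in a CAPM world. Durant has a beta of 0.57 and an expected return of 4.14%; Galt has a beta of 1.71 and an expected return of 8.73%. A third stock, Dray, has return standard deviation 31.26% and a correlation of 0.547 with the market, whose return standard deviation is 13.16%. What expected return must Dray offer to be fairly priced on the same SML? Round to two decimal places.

MRP = (8.73% − 4.14%) / (1.71 − 0.57) = 4.0263%
R_f = 4.14% − 0.57 × 4.0263% = 1.8450%
β_Dray = ρ·σ_i/σ_m = 0.547 × 31.26 / 13.16 = 1.2993
E(R_Dray) = R_f + β × MRP = 1.8450% + 1.2993 × 4.0263% = 7.08%

7.08%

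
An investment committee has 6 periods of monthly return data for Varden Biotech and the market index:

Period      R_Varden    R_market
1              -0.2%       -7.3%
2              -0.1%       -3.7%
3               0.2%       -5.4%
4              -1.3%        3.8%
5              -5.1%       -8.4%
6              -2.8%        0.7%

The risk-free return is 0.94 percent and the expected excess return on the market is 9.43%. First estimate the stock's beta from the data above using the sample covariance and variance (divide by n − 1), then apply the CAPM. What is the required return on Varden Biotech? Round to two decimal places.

Mean R_i = (-0.2 − 0.1 + 0.2 − 1.3 − 5.1 − 2.8) / 6 = -1.5500%
Mean R_m = (-7.3 − 3.7 − 5.4 + 3.8 − 8.4 + 0.7) / 6 = -3.3833%
Σ(R_i − R̄_i)(R_m − R̄_m) = 5.2250  ⇒  Cov = 5.2250 / 5 = 1.0450
Σ(R_m − R̄_m)² = 112.9483  ⇒  Var(R_m) = 112.9483 / 5 = 22.5897
β = Cov / Var(R_m) = 1.0450 / 22.5897 = 0.0463
E(R) = R_f + β × MRP = 0.94% + 0.0463 × 9.43% = 1.38%

1.38%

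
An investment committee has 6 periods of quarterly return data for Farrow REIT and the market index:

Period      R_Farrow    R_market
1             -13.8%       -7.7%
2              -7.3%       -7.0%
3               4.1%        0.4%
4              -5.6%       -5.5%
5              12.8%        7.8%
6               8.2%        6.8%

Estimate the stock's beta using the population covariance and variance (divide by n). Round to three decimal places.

1.426

Mean R_i = (-13.8 − 7.3 + 4.1 − 5.6 + 12.8 + 8.2) / 6 = -0.2667%
Mean R_m = (-7.7 − 7.0 + 0.4 − 5.5 + 7.8 + 6.8) / 6 = -0.8667%
Σ(R_i − R̄_i)(R_m − R̄_m) = 344.0133  ⇒  Cov = 344.0133 / 6 = 57.3356
Σ(R_m − R̄_m)² = 241.2733  ⇒  Var(R_m) = 241.2733 / 6 = 40.2122
β = Cov / Var(R_m) = 57.3356 / 40.2122 = 1.4258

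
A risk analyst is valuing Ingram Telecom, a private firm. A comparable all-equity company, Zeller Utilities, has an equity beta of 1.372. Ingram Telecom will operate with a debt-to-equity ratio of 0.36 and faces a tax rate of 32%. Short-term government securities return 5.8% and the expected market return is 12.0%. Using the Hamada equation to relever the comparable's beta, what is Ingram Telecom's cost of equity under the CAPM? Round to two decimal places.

16.39%

β_L = β_U × [1 + (1 − t)(D/E)] = 1.372 × [1 + (1 − 0.32) × 0.36]
    = 1.372 × [1 + 0.68 × 0.36] = 1.372 × 1.2448 = 1.7079
MRP = 12.0% − 5.8% = 6.20%
E(R) = R_f + β_L × MRP = 5.8% + 1.7079 × 6.2% = 16.39%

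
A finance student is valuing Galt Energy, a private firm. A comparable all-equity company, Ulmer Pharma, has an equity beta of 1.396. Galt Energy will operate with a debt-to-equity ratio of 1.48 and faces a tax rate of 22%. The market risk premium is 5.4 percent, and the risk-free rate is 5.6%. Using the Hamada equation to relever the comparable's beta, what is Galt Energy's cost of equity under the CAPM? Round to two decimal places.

β_L = β_U × [1 + (1 − t)(D/E)] = 1.396 × [1 + (1 − 0.22) × 1.48]
    = 1.396 × [1 + 0.78 × 1.48] = 1.396 × 2.1544 = 3.0075
E(R) = R_f + β_L × MRP = 5.6% + 3.0075 × 5.4% = 21.84%

21.84%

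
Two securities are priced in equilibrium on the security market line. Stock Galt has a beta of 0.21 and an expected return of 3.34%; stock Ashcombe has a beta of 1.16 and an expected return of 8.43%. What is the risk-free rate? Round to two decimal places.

Both satisfy E(R) = R_f + β·MRP, so the slope of the SML is
MRP = (8.43% − 3.34%) / (1.16 − 0.21) = 5.09% / 0.95 = 5.3579%
R_f = E(R_Galt) − β_Galt·MRP = 3.34% − 0.21 × 5.3579% = 2.2148%

2.21%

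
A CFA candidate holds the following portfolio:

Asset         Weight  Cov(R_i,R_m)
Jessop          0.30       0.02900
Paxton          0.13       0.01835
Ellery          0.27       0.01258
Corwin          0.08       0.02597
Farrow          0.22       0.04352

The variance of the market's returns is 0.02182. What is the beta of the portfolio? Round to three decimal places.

β_Jessop = 0.02900 / 0.02182 = 1.3291
β_Paxton = 0.01835 / 0.02182 = 0.8410
β_Ellery = 0.01258 / 0.02182 = 0.5765
β_Corwin = 0.02597 / 0.02182 = 1.1902
β_Farrow = 0.04352 / 0.02182 = 1.9945
β_P = Σ w_i β_i = 0.30×1.3291 + 0.13×0.8410 + 0.27×0.5765 + 0.08×1.1902 + 0.22×1.9945 = 1.1977

1.198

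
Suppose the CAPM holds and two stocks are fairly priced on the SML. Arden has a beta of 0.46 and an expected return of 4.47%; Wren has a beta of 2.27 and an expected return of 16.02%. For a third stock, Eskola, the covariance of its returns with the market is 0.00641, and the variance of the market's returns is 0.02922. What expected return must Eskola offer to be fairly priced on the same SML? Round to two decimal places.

MRP = (16.02% − 4.47%) / (2.27 − 0.46) = 6.3812%
R_f = 4.47% − 0.46 × 6.3812% = 1.5346%
β_Eskola = Cov / Var(R_m) = 0.00641 / 0.02922 = 0.2194
E(R_Eskola) = R_f + β × MRP = 1.5346% + 0.2194 × 6.3812% = 2.93%

2.93%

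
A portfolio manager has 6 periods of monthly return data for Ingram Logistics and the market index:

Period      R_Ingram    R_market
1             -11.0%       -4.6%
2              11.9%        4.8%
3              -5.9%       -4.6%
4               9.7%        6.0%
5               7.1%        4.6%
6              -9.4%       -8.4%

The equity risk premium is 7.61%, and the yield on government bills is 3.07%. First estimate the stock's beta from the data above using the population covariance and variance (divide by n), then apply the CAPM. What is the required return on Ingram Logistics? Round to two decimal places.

15.16%

Mean R_i = (-11.0 + 11.9 − 5.9 + 9.7 + 7.1 − 9.4) / 6 = 0.4000%
Mean R_m = (-4.6 + 4.8 − 4.6 + 6.0 + 4.6 − 8.4) / 6 = -0.3667%
Σ(R_i − R̄_i)(R_m − R̄_m) = 305.5600  ⇒  Cov = 305.5600 / 6 = 50.9267
Σ(R_m − R̄_m)² = 192.2733  ⇒  Var(R_m) = 192.2733 / 6 = 32.0456
β = Cov / Var(R_m) = 50.9267 / 32.0456 = 1.5892
E(R) = R_f + β × MRP = 3.07% + 1.5892 × 7.61% = 15.16%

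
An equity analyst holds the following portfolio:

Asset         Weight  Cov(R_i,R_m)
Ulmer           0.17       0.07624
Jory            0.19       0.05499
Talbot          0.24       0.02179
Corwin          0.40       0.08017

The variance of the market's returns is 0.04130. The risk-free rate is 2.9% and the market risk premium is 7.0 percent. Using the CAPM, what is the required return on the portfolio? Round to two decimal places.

13.19%

β_Ulmer = 0.07624 / 0.04130 = 1.8460
β_Jory = 0.05499 / 0.04130 = 1.3315
β_Talbot = 0.02179 / 0.04130 = 0.5276
β_Corwin = 0.08017 / 0.04130 = 1.9412
β_P = Σ w_i β_i = 0.17×1.8460 + 0.19×1.3315 + 0.24×0.5276 + 0.40×1.9412 = 1.4699
E(R_P) = R_f + β_P × MRP = 2.9% + 1.4699 × 7.0% = 13.19%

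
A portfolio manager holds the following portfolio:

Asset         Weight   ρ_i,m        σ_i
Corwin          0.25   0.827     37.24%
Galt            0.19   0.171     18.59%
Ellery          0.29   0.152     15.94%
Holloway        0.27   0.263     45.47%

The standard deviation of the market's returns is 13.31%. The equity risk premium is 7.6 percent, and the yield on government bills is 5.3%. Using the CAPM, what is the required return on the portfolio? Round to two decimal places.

12.29%

β_Corwin = 0.827 × 37.24% / 13.31% = 2.3139
β_Galt = 0.171 × 18.59% / 13.31% = 0.2388
β_Ellery = 0.152 × 15.94% / 13.31% = 0.1820
β_Holloway = 0.263 × 45.47% / 13.31% = 0.8985
β_P = Σ w_i β_i = 0.25×2.3139 + 0.19×0.2388 + 0.29×0.1820 + 0.27×0.8985 = 0.9192
E(R_P) = R_f + β_P × MRP = 5.3% + 0.9192 × 7.6% = 12.29%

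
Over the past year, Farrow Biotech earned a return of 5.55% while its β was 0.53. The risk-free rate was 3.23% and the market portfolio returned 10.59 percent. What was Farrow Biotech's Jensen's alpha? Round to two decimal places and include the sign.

-1.58%

Market excess return = 10.59% − 3.23% = 7.36%
CAPM benchmark = R_f + β(R_m − R_f) = 3.23% + 0.53 × 7.36% = 7.1308%
α = actual − benchmark = 5.55% − 7.1308% = -1.58%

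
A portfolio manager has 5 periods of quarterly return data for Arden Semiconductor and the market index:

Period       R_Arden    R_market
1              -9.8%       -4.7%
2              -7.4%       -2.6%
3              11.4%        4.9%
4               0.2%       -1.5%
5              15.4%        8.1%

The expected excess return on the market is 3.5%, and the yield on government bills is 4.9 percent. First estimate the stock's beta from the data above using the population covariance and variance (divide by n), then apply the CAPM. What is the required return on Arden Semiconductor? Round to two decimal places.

11.99%

Mean R_i = (-9.8 − 7.4 + 11.4 + 0.2 + 15.4) / 5 = 1.9600%
Mean R_m = (-4.7 − 2.6 + 4.9 − 1.5 + 8.1) / 5 = 0.8400%
Σ(R_i − R̄_i)(R_m − R̄_m) = 237.3680  ⇒  Cov = 237.3680 / 5 = 47.4736
Σ(R_m − R̄_m)² = 117.1920  ⇒  Var(R_m) = 117.1920 / 5 = 23.4384
β = Cov / Var(R_m) = 47.4736 / 23.4384 = 2.0255
E(R) = R_f + β × MRP = 4.9% + 2.0255 × 3.5% = 11.99%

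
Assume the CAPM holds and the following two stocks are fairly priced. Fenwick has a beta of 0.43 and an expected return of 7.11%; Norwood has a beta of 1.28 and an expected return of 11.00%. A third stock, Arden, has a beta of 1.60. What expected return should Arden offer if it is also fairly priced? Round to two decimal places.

12.46%

MRP (SML slope) = (11.00% − 7.11%) / (1.28 − 0.43) = 3.89% / 0.85 = 4.5765%
R_f (intercept) = 7.11% − 0.43 × 4.5765% = 5.1421%
E(R_Arden) = R_f + β × MRP = 5.1421% + 1.60 × 4.5765% = 12.46%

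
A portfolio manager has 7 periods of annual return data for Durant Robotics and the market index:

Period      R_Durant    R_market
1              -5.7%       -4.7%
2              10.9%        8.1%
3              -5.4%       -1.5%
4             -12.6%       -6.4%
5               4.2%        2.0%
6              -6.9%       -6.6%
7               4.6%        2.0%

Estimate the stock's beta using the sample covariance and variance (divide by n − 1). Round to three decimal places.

Mean R_i = (-5.7 + 10.9 − 5.4 − 12.6 + 4.2 − 6.9 + 4.6) / 7 = -1.5571%
Mean R_m = (-4.7 + 8.1 − 1.5 − 6.4 + 2.0 − 6.6 + 2.0) / 7 = -1.0143%
Σ(R_i − R̄_i)(R_m − R̄_m) = 255.9043  ⇒  Cov = 255.9043 / 6 = 42.6507
Σ(R_m − R̄_m)² = 175.2686  ⇒  Var(R_m) = 175.2686 / 6 = 29.2114
β = Cov / Var(R_m) = 42.6507 / 29.2114 = 1.4601

1.460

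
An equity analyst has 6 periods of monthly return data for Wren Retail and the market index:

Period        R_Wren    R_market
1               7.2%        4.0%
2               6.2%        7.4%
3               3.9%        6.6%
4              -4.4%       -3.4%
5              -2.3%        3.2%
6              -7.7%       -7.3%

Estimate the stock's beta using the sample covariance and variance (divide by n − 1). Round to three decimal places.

Mean R_i = (7.2 + 6.2 + 3.9 − 4.4 − 2.3 − 7.7) / 6 = 0.4833%
Mean R_m = (4.0 + 7.4 + 6.6 − 3.4 + 3.2 − 7.3) / 6 = 1.7500%
Σ(R_i − R̄_i)(R_m − R̄_m) = 159.1550  ⇒  Cov = 159.1550 / 5 = 31.8310
Σ(R_m − R̄_m)² = 171.0350  ⇒  Var(R_m) = 171.0350 / 5 = 34.2070
β = Cov / Var(R_m) = 31.8310 / 34.2070 = 0.9305

0.931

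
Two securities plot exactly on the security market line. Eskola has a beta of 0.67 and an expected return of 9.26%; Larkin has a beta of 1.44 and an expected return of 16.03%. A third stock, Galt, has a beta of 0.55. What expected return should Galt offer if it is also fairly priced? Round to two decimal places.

MRP (SML slope) = (16.03% − 9.26%) / (1.44 − 0.67) = 6.77% / 0.77 = 8.7922%
R_f (intercept) = 9.26% − 0.67 × 8.7922% = 3.3692%
E(R_Galt) = R_f + β × MRP = 3.3692% + 0.55 × 8.7922% = 8.20%

8.20%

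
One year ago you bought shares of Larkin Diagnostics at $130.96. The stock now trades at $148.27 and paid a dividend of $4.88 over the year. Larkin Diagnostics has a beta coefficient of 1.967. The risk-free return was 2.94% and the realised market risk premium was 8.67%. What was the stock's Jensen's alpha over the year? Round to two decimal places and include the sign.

-3.05%

Realised HPR = (P1 + D1 − P0) / P0 = (148.27 + 4.88 − 130.96) / 130.96 = 22.19 / 130.96 = 16.9441%
CAPM required = R_f + β·MRP = 2.94% + 1.967 × 8.67% = 19.99389%
α = realised − required = 16.9441% − 19.99389% = -3.05%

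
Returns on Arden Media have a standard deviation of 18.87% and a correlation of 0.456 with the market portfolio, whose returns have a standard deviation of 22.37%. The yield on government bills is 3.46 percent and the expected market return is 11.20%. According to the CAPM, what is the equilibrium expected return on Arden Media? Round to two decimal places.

β = ρ × σ_i / σ_m = 0.456 × 18.87% / 22.37% = 0.3847
MRP = 11.20% − 3.46% = 7.74%
E(R) = 3.46% + 0.3847 × 7.74% = 6.44%

6.44%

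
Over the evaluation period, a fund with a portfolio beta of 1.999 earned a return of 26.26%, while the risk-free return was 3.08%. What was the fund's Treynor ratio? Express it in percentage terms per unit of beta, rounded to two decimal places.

11.60%

Treynor = (R_P − R_f) / β_P = (26.26% − 3.08%) / 1.9990 = 23.18% / 1.9990 = 11.60%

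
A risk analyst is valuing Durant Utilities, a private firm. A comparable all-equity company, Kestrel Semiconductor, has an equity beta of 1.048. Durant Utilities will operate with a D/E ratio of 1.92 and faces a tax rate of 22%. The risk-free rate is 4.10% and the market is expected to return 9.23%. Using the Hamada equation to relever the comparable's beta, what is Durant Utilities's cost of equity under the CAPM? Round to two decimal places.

17.53%

β_L = β_U × [1 + (1 − t)(D/E)] = 1.048 × [1 + (1 − 0.22) × 1.92]
    = 1.048 × [1 + 0.78 × 1.92] = 1.048 × 2.4976 = 2.6175
MRP = 9.23% − 4.10% = 5.13%
E(R) = R_f + β_L × MRP = 4.10% + 2.6175 × 5.13% = 17.53%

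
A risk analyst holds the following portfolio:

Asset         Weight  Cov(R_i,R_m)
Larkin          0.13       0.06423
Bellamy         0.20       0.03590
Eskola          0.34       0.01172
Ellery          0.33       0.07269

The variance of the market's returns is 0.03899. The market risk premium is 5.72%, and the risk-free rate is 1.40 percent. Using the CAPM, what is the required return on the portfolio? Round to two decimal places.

7.78%

β_Larkin = 0.06423 / 0.03899 = 1.6473
β_Bellamy = 0.03590 / 0.03899 = 0.9207
β_Eskola = 0.01172 / 0.03899 = 0.3006
β_Ellery = 0.07269 / 0.03899 = 1.8643
β_P = Σ w_i β_i = 0.13×1.6473 + 0.20×0.9207 + 0.34×0.3006 + 0.33×1.8643 = 1.1157
E(R_P) = R_f + β_P × MRP = 1.40% + 1.1157 × 5.72% = 7.78%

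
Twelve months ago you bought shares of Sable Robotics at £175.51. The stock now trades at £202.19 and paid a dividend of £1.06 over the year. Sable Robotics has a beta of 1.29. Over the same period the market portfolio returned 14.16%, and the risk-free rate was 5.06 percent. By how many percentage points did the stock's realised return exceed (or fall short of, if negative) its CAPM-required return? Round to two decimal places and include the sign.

-0.99%

Realised HPR = (P1 + D1 − P0) / P0 = (202.19 + 1.06 − 175.51) / 175.51 = 27.74 / 175.51 = 15.8054%
MRP = 14.16% − 5.06% = 9.10%
CAPM required = R_f + β·MRP = 5.06% + 1.29 × 9.10% = 16.7990%
α = realised − required = 15.8054% − 16.7990% = -0.99%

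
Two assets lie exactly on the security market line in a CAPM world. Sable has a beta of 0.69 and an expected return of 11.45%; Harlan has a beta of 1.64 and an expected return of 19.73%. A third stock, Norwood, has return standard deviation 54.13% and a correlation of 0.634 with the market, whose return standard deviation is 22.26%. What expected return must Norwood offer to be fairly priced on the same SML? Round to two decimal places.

18.87%

MRP = (19.73% − 11.45%) / (1.64 − 0.69) = 8.7158%
R_f = 11.45% − 0.69 × 8.7158% = 5.4361%
β_Norwood = ρ·σ_i/σ_m = 0.634 × 54.13 / 22.26 = 1.5417
E(R_Norwood) = R_f + β × MRP = 5.4361% + 1.5417 × 8.7158% = 18.87%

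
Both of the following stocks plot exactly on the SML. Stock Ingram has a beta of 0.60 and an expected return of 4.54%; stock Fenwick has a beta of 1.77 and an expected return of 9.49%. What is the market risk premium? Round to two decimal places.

4.23%

Both satisfy E(R) = R_f + β·MRP, so the slope of the SML is
MRP = (9.49% − 4.54%) / (1.77 − 0.60) = 4.95% / 1.17 = 4.2308%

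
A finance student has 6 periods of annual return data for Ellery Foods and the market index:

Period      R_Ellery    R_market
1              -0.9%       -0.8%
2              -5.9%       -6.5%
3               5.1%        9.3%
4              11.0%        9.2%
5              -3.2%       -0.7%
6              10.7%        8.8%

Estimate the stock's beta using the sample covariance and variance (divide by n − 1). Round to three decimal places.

1.001

Mean R_i = (-0.9 − 5.9 + 5.1 + 11.0 − 3.2 + 10.7) / 6 = 2.8000%
Mean R_m = (-0.8 − 6.5 + 9.3 + 9.2 − 0.7 + 8.8) / 6 = 3.2167%
Σ(R_i − R̄_i)(R_m − R̄_m) = 230.0600  ⇒  Cov = 230.0600 / 5 = 46.0120
Σ(R_m − R̄_m)² = 229.8683  ⇒  Var(R_m) = 229.8683 / 5 = 45.9737
β = Cov / Var(R_m) = 46.0120 / 45.9737 = 1.0008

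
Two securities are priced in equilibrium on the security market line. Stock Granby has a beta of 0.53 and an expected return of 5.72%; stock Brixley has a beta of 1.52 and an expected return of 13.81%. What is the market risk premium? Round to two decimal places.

8.17%

Both satisfy E(R) = R_f + β·MRP, so the slope of the SML is
MRP = (13.81% − 5.72%) / (1.52 − 0.53) = 8.09% / 0.99 = 8.1717%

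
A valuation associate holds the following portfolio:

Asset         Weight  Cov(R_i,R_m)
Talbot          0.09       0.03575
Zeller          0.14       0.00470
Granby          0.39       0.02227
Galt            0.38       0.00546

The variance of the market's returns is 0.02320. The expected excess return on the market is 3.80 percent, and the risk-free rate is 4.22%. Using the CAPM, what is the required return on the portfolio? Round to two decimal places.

β_Talbot = 0.03575 / 0.02320 = 1.5409
β_Zeller = 0.00470 / 0.02320 = 0.2026
β_Granby = 0.02227 / 0.02320 = 0.9599
β_Galt = 0.00546 / 0.02320 = 0.2353
β_P = Σ w_i β_i = 0.09×1.5409 + 0.14×0.2026 + 0.39×0.9599 + 0.38×0.2353 = 0.6308
E(R_P) = R_f + β_P × MRP = 4.22% + 0.6308 × 3.80% = 6.62%

6.62%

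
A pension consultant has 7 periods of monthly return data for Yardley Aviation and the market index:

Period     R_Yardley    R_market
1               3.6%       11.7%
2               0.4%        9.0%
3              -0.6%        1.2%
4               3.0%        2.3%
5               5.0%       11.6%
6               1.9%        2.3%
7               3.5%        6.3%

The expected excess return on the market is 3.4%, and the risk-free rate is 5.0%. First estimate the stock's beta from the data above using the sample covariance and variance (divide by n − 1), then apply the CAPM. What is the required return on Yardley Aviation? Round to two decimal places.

Mean R_i = (3.6 + 0.4 − 0.6 + 3.0 + 5.0 + 1.9 + 3.5) / 7 = 2.4000%
Mean R_m = (11.7 + 9.0 + 1.2 + 2.3 + 11.6 + 2.3 + 6.3) / 7 = 6.3429%
Σ(R_i − R̄_i)(R_m − R̄_m) = 29.7600  ⇒  Cov = 29.7600 / 6 = 4.9600
Σ(R_m − R̄_m)² = 122.5371  ⇒  Var(R_m) = 122.5371 / 6 = 20.4229
β = Cov / Var(R_m) = 4.9600 / 20.4229 = 0.2429
E(R) = R_f + β × MRP = 5.0% + 0.2429 × 3.4% = 5.83%

5.83%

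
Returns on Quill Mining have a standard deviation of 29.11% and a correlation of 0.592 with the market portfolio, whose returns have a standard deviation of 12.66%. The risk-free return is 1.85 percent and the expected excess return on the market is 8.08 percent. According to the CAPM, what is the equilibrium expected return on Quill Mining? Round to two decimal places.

12.85%

β = ρ × σ_i / σ_m = 0.592 × 29.11% / 12.66% = 1.3612
E(R) = 1.85% + 1.3612 × 8.08% = 12.85%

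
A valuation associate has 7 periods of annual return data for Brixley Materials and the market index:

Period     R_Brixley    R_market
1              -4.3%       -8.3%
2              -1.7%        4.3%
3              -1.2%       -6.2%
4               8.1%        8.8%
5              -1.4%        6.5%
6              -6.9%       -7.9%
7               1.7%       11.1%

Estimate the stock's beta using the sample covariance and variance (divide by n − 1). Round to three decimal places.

0.423

Mean R_i = (-4.3 − 1.7 − 1.2 + 8.1 − 1.4 − 6.9 + 1.7) / 7 = -0.8143%
Mean R_m = (-8.3 + 4.3 − 6.2 + 8.8 + 6.5 − 7.9 + 11.1) / 7 = 1.1857%
Σ(R_i − R̄_i)(R_m − R̄_m) = 178.1386  ⇒  Cov = 178.1386 / 6 = 29.6898
Σ(R_m − R̄_m)² = 421.2886  ⇒  Var(R_m) = 421.2886 / 6 = 70.2148
β = Cov / Var(R_m) = 29.6898 / 70.2148 = 0.4228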